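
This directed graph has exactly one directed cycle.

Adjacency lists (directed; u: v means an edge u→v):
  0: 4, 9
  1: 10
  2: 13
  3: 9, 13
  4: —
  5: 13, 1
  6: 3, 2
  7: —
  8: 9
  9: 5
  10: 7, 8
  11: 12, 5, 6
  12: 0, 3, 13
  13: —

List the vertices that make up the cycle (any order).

DFS with gray/black marking from 5:
5 gray
  13 gray
  13 black
  1 gray
    10 gray
      7 gray
      7 black
      8 gray
        9 gray
          9→5: 5 is gray → back edge
Back edge closes the cycle 5 → 1 → 10 → 8 → 9 → 5; its vertices are {1, 5, 8, 9, 10}.

1, 5, 8, 9, 10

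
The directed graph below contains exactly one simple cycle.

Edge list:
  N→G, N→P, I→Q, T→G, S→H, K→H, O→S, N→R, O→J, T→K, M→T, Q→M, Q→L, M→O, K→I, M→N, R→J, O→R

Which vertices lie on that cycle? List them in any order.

DFS with gray/black marking from Q:
Q gray
  M gray
    T gray
      K gray
        H gray
        H black
        I gray
          I→Q: Q is gray → back edge
Back edge closes the cycle Q → M → T → K → I → Q; its vertices are {I, K, M, Q, T}.

I, K, M, Q, T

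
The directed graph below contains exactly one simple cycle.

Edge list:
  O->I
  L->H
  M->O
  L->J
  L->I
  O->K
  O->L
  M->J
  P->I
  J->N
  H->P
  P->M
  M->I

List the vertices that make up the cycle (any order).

H, L, M, O, P

DFS with gray/black marking from M:
M gray
  J gray
    N gray
    N black
  J black
  I gray
  I black
  O gray
    L gray
      H gray
        P gray
          P→M: M is gray → back edge
Back edge closes the cycle M → O → L → H → P → M; its vertices are {H, L, M, O, P}.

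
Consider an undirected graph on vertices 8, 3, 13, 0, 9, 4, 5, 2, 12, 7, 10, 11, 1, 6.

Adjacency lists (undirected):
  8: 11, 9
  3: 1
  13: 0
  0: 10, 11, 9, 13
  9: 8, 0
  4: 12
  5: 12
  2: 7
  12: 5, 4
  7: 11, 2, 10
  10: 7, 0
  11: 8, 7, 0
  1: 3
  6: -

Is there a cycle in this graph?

DFS, tracking each vertex's parent; an edge to a visited non-parent vertex closes a cycle.
Start from 7:
visit 7 (parent –)
  visit 11 (parent 7)
    visit 8 (parent 11)
      8–11: parent, skip
      visit 9 (parent 8)
        9–8: parent, skip
        visit 0 (parent 9)
          visit 10 (parent 0)
            10–7: 7 visited and ≠ parent → cycle
Cycle: 7 – 11 – 8 – 9 – 0 – 10 – 7.

Yes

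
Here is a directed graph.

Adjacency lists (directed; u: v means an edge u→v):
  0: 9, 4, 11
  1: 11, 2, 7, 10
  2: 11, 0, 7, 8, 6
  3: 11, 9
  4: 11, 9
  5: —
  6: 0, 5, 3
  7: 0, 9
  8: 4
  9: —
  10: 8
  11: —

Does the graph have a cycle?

No

DFS with white/gray/black marking, starting from 9:
9 gray
9 black
0 gray
  0→9: 9 black — skip
  4 gray
    11 gray
    11 black
    4→9: 9 black — skip
  4 black
  0→11: 11 black — skip
0 black
1 gray
  1→11: 11 black — skip
  2 gray
    2→11: 11 black — skip
    2→0: 0 black — skip
    7 gray
      7→0: 0 black — skip
      7→9: 9 black — skip
    7 black
    8 gray
      8→4: 4 black — skip
    8 black
    6 gray
      6→0: 0 black — skip
      5 gray
      5 black
      3 gray
        3→11: 11 black — skip
        3→9: 9 black — skip
      3 black
    6 black
  2 black
  1→7: 7 black — skip
  10 gray
    10→8: 8 black — skip
  10 black
1 black
Every edge goes to a white or black vertex — no back edge, so the graph is acyclic.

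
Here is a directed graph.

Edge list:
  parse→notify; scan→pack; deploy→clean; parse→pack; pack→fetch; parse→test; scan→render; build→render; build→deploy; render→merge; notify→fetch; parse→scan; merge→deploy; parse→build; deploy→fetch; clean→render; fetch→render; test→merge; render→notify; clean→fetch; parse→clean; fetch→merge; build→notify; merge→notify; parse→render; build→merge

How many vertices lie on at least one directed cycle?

6

A vertex is on a directed cycle iff it belongs to a strongly connected component of size ≥ 2 (or has a self-loop).
The vertices on cycles are {clean, fetch, merge, deploy, notify, render} — 6 in total.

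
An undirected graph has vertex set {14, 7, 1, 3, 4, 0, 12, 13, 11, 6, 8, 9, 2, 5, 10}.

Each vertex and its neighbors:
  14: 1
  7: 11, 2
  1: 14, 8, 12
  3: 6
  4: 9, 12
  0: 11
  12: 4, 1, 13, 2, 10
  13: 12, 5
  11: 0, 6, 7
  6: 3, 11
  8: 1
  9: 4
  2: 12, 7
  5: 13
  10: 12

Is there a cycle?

No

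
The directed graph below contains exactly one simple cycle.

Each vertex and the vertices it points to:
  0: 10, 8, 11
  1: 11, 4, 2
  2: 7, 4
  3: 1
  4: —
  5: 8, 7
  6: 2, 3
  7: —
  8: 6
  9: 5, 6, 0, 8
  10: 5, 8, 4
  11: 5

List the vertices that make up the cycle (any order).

1, 3, 5, 6, 8, 11

DFS with gray/black marking from 6:
6 gray
  2 gray
    7 gray
    7 black
    4 gray
    4 black
  2 black
  3 gray
    1 gray
      11 gray
        5 gray
          8 gray
            8→6: 6 is gray → back edge
Back edge closes the cycle 6 → 3 → 1 → 11 → 5 → 8 → 6; its vertices are {1, 3, 5, 6, 8, 11}.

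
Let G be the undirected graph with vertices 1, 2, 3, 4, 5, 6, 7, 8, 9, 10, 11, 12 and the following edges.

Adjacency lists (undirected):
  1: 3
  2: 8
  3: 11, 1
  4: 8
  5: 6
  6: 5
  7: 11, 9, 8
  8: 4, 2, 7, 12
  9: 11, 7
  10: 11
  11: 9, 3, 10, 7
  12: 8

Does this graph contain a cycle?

Yes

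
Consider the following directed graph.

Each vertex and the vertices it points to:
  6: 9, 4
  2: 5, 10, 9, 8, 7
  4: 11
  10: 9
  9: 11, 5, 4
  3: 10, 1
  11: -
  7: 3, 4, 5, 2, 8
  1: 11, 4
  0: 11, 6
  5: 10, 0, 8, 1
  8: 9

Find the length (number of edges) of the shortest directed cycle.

2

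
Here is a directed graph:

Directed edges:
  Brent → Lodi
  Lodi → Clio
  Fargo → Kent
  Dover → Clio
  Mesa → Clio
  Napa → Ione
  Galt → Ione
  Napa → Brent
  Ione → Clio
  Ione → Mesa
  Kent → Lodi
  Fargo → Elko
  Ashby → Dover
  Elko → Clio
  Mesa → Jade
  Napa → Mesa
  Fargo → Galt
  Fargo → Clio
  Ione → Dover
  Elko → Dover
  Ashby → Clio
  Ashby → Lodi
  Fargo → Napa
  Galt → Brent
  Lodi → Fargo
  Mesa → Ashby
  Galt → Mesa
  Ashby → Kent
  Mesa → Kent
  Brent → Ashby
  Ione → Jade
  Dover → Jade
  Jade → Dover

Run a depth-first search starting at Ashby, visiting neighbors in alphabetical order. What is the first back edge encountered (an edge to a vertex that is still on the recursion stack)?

DFS from Ashby (visiting neighbors in alphabetical order); mark gray on enter, black on exit:
Ashby gray
  Clio gray
  Clio black
  Dover gray
    Dover→Clio: Clio black — skip
    Jade gray
      Jade→Dover: Dover is gray → back edge
First back edge: Jade → Dover.

Jade→Dover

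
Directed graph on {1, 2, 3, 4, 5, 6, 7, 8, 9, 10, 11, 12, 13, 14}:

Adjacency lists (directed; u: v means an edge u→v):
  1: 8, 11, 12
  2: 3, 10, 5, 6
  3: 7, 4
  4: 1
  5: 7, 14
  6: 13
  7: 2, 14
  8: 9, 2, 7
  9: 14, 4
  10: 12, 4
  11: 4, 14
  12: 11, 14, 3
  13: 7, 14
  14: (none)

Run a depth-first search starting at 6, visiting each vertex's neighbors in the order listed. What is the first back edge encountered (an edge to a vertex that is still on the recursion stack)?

DFS from 6 (visiting each vertex's neighbors in the order listed); mark gray on enter, black on exit:
6 gray
  13 gray
    7 gray
      2 gray
        3 gray
          3→7: 7 is gray → back edge
First back edge: 3 → 7.

3->7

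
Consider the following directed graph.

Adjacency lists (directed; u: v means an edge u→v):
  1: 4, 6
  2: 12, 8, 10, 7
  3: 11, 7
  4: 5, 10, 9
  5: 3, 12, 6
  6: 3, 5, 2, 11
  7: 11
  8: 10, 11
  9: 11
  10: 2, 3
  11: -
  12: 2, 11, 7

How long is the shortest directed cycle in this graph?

For each vertex v, BFS finds the shortest path from v back to v.
The shortest such closed walk is 6 → 5 → 6, length 2.

2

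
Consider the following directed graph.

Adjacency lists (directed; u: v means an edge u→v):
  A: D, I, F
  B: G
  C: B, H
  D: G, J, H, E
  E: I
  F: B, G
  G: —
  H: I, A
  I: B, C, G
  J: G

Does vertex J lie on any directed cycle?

No

J lies on a cycle iff there is a path from J back to itself.
Exploring from J, it never reaches itself; equivalently, its strongly connected component is a singleton.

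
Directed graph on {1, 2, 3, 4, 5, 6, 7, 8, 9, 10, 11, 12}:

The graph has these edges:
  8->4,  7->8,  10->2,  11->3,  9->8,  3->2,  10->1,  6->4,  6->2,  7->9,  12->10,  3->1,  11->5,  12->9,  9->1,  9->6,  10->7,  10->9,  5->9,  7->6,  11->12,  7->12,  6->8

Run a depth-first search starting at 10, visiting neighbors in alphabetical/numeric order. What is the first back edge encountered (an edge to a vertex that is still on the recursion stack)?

12->10

DFS from 10 (visiting neighbors in alphabetical/numeric order); mark gray on enter, black on exit:
10 gray
  1 gray
  1 black
  2 gray
  2 black
  7 gray
    6 gray
      6→2: 2 black — skip
      4 gray
      4 black
      8 gray
        8→4: 4 black — skip
      8 black
    6 black
    7→8: 8 black — skip
    9 gray
      9→1: 1 black — skip
      9→6: 6 black — skip
      9→8: 8 black — skip
    9 black
    12 gray
      12→9: 9 black — skip
      12→10: 10 is gray → back edge
First back edge: 12 → 10.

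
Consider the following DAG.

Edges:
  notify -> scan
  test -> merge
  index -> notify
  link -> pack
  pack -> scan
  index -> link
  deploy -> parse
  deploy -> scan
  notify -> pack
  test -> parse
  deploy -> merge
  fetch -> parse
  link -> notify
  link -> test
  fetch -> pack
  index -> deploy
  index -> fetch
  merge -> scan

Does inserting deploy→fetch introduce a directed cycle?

Adding deploy→fetch creates a cycle iff fetch can already reach deploy.
Explore from fetch: no path reaches deploy. The graph stays acyclic.

No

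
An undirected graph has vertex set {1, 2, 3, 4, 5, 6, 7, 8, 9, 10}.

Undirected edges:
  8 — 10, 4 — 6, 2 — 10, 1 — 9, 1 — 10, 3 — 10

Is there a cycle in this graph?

DFS, tracking each vertex's parent; an edge to a visited non-parent vertex closes a cycle.
Start from 9:
visit 9 (parent –)
  visit 1 (parent 9)
    1–9: parent, skip
    visit 10 (parent 1)
      visit 8 (parent 10)
        8–10: parent, skip
      visit 2 (parent 10)
        2–10: parent, skip
      10–1: parent, skip
      visit 3 (parent 10)
        3–10: parent, skip
visit 4 (parent –)
  visit 6 (parent 4)
    6–4: parent, skip
visit 5 (parent –)
visit 7 (parent –)
No non-parent visited neighbor found — the graph is a forest.

No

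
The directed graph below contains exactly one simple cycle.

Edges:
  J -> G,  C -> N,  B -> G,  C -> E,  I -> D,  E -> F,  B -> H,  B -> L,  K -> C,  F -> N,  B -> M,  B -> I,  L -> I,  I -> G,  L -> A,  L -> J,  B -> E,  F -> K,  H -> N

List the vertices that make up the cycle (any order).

C, E, F, K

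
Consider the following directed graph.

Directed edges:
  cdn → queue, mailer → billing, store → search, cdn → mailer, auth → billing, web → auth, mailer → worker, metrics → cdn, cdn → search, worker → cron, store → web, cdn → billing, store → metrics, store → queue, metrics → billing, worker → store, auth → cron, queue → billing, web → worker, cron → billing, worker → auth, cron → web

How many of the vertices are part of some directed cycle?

8

A vertex is on a directed cycle iff it belongs to a strongly connected component of size ≥ 2 (or has a self-loop).
The vertices on cycles are {cdn, web, auth, cron, store, mailer, worker, metrics} — 8 in total.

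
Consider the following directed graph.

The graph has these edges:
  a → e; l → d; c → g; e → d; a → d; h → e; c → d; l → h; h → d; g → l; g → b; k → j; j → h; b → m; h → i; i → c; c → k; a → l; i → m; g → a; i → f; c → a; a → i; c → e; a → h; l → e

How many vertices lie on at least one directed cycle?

8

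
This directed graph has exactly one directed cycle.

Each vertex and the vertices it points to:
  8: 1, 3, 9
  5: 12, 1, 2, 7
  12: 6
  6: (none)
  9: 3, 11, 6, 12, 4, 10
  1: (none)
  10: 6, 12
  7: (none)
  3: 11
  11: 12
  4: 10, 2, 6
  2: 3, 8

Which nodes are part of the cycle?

2, 4, 8, 9

DFS with gray/black marking from 2:
2 gray
  3 gray
    11 gray
      12 gray
        6 gray
        6 black
      12 black
    11 black
  3 black
  8 gray
    1 gray
    1 black
    8→3: 3 black — skip
    9 gray
      9→3: 3 black — skip
      9→11: 11 black — skip
      9→6: 6 black — skip
      9→12: 12 black — skip
      4 gray
        10 gray
          10→6: 6 black — skip
          10→12: 12 black — skip
        10 black
        4→2: 2 is gray → back edge
Back edge closes the cycle 2 → 8 → 9 → 4 → 2; its vertices are {2, 4, 8, 9}.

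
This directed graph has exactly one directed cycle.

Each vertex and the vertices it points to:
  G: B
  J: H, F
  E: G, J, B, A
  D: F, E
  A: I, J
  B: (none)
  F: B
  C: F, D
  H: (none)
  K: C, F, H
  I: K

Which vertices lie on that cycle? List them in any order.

A, C, D, E, I, K

DFS with gray/black marking from E:
E gray
  G gray
    B gray
    B black
  G black
  J gray
    H gray
    H black
    F gray
      F→B: B black — skip
    F black
  J black
  E→B: B black — skip
  A gray
    I gray
      K gray
        C gray
          C→F: F black — skip
          D gray
            D→F: F black — skip
            D→E: E is gray → back edge
Back edge closes the cycle E → A → I → K → C → D → E; its vertices are {A, C, D, E, I, K}.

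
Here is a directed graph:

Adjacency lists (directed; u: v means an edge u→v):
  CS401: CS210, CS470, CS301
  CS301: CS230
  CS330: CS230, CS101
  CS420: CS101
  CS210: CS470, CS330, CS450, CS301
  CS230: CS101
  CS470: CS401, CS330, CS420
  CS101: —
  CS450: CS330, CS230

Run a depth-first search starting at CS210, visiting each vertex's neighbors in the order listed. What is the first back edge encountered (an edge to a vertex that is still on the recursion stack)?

DFS from CS210 (visiting each vertex's neighbors in the order listed); mark gray on enter, black on exit:
CS210 gray
  CS470 gray
    CS401 gray
      CS401→CS210: CS210 is gray → back edge
First back edge: CS401 → CS210.

CS401->CS210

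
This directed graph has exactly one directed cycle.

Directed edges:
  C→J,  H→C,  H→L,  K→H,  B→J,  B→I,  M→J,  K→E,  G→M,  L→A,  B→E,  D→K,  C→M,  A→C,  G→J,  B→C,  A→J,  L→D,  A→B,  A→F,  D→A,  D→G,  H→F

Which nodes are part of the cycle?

D, H, K, L

DFS with gray/black marking from K:
K gray
  H gray
    L gray
      D gray
        G gray
          M gray
            J gray
            J black
          M black
          G→J: J black — skip
        G black
        D→K: K is gray → back edge
Back edge closes the cycle K → H → L → D → K; its vertices are {D, H, K, L}.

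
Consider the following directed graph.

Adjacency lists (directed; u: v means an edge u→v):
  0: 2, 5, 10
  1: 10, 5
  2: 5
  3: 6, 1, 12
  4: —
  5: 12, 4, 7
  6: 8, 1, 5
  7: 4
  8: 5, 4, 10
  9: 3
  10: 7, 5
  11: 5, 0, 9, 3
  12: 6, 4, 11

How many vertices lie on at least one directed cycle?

A vertex is on a directed cycle iff it belongs to a strongly connected component of size ≥ 2 (or has a self-loop).
The vertices on cycles are {0, 1, 2, 3, 5, 6, 8, 9, 10, 11, 12} — 11 in total.

11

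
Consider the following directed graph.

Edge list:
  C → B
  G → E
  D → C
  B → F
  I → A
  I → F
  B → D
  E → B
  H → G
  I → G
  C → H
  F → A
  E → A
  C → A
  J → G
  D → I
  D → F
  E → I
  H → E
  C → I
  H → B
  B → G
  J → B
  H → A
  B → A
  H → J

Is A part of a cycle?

A lies on a cycle iff there is a path from A back to itself.
Exploring from A, it never reaches itself; equivalently, its strongly connected component is a singleton.

No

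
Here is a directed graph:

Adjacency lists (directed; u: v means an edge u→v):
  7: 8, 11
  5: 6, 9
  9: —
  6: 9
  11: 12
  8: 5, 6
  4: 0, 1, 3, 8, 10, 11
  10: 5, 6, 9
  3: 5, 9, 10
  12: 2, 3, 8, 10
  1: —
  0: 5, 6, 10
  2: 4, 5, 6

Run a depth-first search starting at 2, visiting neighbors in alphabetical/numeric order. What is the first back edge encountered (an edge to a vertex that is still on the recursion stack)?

12->2

DFS from 2 (visiting neighbors in alphabetical/numeric order); mark gray on enter, black on exit:
2 gray
  4 gray
    0 gray
      5 gray
        6 gray
          9 gray
          9 black
        6 black
        5→9: 9 black — skip
      5 black
      0→6: 6 black — skip
      10 gray
        10→5: 5 black — skip
        10→6: 6 black — skip
        10→9: 9 black — skip
      10 black
    0 black
    1 gray
    1 black
    3 gray
      3→5: 5 black — skip
      3→9: 9 black — skip
      3→10: 10 black — skip
    3 black
    8 gray
      8→5: 5 black — skip
      8→6: 6 black — skip
    8 black
    4→10: 10 black — skip
    11 gray
      12 gray
        12→2: 2 is gray → back edge
First back edge: 12 → 2.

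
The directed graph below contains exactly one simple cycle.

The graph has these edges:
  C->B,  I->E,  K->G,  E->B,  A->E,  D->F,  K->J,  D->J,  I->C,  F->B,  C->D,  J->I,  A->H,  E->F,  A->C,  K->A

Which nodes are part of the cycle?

C, D, I, J

DFS with gray/black marking from J:
J gray
  I gray
    C gray
      D gray
        D→J: J is gray → back edge
Back edge closes the cycle J → I → C → D → J; its vertices are {C, D, I, J}.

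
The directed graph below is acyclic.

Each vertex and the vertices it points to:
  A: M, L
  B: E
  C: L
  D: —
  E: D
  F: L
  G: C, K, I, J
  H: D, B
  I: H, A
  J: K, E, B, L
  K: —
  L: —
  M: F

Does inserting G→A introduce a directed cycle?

Adding G→A creates a cycle iff A can already reach G.
Explore from A: no path reaches G. The graph stays acyclic.

No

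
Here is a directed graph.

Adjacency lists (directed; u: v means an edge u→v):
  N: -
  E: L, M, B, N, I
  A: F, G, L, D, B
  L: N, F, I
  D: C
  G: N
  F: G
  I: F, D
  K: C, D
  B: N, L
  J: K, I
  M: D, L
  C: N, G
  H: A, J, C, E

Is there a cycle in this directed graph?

DFS with white/gray/black marking, starting from D:
D gray
  C gray
    N gray
    N black
    G gray
      G→N: N black — skip
    G black
  C black
D black
E gray
  L gray
    L→N: N black — skip
    F gray
      F→G: G black — skip
    F black
    I gray
      I→F: F black — skip
      I→D: D black — skip
    I black
  L black
  M gray
    M→D: D black — skip
    M→L: L black — skip
  M black
  B gray
    B→N: N black — skip
    B→L: L black — skip
  B black
  E→N: N black — skip
  E→I: I black — skip
E black
A gray
  A→F: F black — skip
  A→G: G black — skip
  A→L: L black — skip
  A→D: D black — skip
  A→B: B black — skip
A black
K gray
  K→C: C black — skip
  K→D: D black — skip
K black
J gray
  J→K: K black — skip
  J→I: I black — skip
J black
H gray
  H→A: A black — skip
  H→J: J black — skip
  H→C: C black — skip
  H→E: E black — skip
H black
Every edge goes to a white or black vertex — no back edge, so the graph is acyclic.

No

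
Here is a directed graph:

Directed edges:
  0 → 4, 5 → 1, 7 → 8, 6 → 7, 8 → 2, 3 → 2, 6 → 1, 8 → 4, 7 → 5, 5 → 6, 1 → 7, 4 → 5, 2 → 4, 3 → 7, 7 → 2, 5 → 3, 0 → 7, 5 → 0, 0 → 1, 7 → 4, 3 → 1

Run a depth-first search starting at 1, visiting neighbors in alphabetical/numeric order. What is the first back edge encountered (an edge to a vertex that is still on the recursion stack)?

0->1

DFS from 1 (visiting neighbors in alphabetical/numeric order); mark gray on enter, black on exit:
1 gray
  7 gray
    2 gray
      4 gray
        5 gray
          0 gray
            0→1: 1 is gray → back edge
First back edge: 0 → 1.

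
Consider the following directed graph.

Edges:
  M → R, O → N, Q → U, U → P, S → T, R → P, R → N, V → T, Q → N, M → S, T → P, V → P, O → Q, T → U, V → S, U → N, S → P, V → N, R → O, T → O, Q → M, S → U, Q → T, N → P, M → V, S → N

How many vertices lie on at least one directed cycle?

A vertex is on a directed cycle iff it belongs to a strongly connected component of size ≥ 2 (or has a self-loop).
The vertices on cycles are {M, O, Q, R, S, T, V} — 7 in total.

7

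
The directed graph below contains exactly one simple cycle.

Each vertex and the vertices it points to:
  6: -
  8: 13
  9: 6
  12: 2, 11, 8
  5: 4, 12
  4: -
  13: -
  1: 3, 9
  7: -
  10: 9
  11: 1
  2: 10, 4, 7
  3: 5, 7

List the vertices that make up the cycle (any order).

1, 3, 5, 11, 12

DFS with gray/black marking from 1:
1 gray
  3 gray
    5 gray
      4 gray
      4 black
      12 gray
        2 gray
          10 gray
            9 gray
              6 gray
              6 black
            9 black
          10 black
          2→4: 4 black — skip
          7 gray
          7 black
        2 black
        11 gray
          11→1: 1 is gray → back edge
Back edge closes the cycle 1 → 3 → 5 → 12 → 11 → 1; its vertices are {1, 3, 5, 11, 12}.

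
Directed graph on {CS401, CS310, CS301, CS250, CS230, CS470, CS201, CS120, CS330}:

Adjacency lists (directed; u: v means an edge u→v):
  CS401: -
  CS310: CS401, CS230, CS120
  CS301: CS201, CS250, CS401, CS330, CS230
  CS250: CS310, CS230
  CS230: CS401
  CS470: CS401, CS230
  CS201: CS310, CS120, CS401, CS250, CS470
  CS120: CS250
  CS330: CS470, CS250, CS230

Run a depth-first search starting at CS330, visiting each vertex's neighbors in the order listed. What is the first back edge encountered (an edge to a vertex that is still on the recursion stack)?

CS120->CS250

DFS from CS330 (visiting each vertex's neighbors in the order listed); mark gray on enter, black on exit:
CS330 gray
  CS470 gray
    CS401 gray
    CS401 black
    CS230 gray
      CS230→CS401: CS401 black — skip
    CS230 black
  CS470 black
  CS250 gray
    CS310 gray
      CS310→CS401: CS401 black — skip
      CS310→CS230: CS230 black — skip
      CS120 gray
        CS120→CS250: CS250 is gray → back edge
First back edge: CS120 → CS250.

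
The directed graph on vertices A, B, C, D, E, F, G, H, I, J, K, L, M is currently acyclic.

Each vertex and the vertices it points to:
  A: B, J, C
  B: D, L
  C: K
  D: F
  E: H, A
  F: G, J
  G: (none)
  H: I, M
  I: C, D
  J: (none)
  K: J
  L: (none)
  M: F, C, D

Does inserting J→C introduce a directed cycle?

Yes

Adding J→C creates a cycle iff C can already reach J.
Path from C: C → K → J.
So C → … → J → C is a cycle.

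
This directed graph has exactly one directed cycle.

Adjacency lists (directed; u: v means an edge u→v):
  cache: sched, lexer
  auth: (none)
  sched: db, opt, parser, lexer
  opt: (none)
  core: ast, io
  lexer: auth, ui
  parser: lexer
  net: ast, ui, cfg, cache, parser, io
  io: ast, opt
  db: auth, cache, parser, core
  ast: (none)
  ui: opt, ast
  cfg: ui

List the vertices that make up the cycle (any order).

db, cache, sched

DFS with gray/black marking from cache:
cache gray
  sched gray
    db gray
      auth gray
      auth black
      db→cache: cache is gray → back edge
Back edge closes the cycle cache → sched → db → cache; its vertices are {db, cache, sched}.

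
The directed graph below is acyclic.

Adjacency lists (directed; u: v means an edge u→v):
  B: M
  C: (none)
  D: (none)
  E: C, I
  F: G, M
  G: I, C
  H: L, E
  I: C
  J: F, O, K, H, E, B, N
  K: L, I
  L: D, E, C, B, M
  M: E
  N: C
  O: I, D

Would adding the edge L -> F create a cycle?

No

Adding L→F creates a cycle iff F can already reach L.
Explore from F: no path reaches L. The graph stays acyclic.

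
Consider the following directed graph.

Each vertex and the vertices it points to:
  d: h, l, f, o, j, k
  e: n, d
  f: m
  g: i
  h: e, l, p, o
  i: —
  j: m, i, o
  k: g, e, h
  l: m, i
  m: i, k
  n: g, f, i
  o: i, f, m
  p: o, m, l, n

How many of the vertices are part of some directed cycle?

11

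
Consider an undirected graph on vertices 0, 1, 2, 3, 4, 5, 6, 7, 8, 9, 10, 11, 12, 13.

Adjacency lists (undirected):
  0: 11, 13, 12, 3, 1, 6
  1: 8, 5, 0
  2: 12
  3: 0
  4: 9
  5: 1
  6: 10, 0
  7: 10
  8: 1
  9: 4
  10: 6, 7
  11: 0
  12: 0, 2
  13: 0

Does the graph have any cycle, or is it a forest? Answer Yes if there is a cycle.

No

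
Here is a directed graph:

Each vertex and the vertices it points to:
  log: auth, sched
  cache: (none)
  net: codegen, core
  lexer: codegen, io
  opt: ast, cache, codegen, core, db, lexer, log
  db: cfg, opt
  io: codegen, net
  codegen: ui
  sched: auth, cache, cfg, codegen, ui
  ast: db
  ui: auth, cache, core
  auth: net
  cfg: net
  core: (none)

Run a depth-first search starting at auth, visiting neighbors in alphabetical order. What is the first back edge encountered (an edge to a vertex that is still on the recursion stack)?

DFS from auth (visiting neighbors in alphabetical order); mark gray on enter, black on exit:
auth gray
  net gray
    codegen gray
      ui gray
        ui→auth: auth is gray → back edge
First back edge: ui → auth.

ui→auth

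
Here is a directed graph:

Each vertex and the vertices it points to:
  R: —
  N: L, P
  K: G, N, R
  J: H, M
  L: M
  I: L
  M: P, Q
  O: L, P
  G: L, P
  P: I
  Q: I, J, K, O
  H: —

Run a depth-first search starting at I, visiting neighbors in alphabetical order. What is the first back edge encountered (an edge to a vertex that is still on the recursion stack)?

DFS from I (visiting neighbors in alphabetical order); mark gray on enter, black on exit:
I gray
  L gray
    M gray
      P gray
        P→I: I is gray → back edge
First back edge: P → I.

P->I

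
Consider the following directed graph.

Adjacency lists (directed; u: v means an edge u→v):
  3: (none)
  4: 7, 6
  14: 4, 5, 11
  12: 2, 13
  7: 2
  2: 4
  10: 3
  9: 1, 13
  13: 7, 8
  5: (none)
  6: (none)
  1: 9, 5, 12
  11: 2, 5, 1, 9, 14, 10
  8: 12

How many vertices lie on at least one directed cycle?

10

A vertex is on a directed cycle iff it belongs to a strongly connected component of size ≥ 2 (or has a self-loop).
The vertices on cycles are {1, 2, 4, 7, 8, 9, 11, 12, 13, 14} — 10 in total.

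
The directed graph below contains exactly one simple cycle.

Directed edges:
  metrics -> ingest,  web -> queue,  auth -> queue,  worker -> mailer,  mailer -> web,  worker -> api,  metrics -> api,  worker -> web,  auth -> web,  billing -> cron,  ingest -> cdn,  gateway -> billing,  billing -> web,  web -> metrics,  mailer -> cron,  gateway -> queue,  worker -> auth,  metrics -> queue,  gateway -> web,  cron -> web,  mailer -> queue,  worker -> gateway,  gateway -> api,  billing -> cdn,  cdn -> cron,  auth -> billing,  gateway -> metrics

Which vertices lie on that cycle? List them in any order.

DFS with gray/black marking from metrics:
metrics gray
  api gray
  api black
  ingest gray
    cdn gray
      cron gray
        web gray
          queue gray
          queue black
          web→metrics: metrics is gray → back edge
Back edge closes the cycle metrics → ingest → cdn → cron → web → metrics; its vertices are {cdn, web, cron, ingest, metrics}.

cdn, web, cron, ingest, metrics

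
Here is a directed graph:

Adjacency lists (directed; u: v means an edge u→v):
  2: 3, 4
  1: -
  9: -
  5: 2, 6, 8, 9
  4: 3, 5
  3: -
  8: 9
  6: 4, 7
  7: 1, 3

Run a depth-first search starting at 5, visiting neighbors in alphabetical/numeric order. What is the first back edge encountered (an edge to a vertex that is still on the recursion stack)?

4->5

DFS from 5 (visiting neighbors in alphabetical/numeric order); mark gray on enter, black on exit:
5 gray
  2 gray
    3 gray
    3 black
    4 gray
      4→3: 3 black — skip
      4→5: 5 is gray → back edge
First back edge: 4 → 5.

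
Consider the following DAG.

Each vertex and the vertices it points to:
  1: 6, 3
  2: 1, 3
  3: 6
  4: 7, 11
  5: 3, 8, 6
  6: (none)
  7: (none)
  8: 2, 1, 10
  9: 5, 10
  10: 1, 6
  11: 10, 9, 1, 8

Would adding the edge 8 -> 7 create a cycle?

No

Adding 8→7 creates a cycle iff 7 can already reach 8.
Explore from 7: no path reaches 8. The graph stays acyclic.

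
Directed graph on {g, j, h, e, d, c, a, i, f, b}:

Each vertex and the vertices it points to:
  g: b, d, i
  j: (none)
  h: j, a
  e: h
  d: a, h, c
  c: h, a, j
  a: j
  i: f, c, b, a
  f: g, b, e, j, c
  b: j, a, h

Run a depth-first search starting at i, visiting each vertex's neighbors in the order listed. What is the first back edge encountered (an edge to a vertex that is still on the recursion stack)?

DFS from i (visiting each vertex's neighbors in the order listed); mark gray on enter, black on exit:
i gray
  f gray
    g gray
      b gray
        j gray
        j black
        a gray
          a→j: j black — skip
        a black
        h gray
          h→j: j black — skip
          h→a: a black — skip
        h black
      b black
      d gray
        d→a: a black — skip
        d→h: h black — skip
        c gray
          c→h: h black — skip
          c→a: a black — skip
          c→j: j black — skip
        c black
      d black
      g→i: i is gray → back edge
First back edge: g → i.

g->i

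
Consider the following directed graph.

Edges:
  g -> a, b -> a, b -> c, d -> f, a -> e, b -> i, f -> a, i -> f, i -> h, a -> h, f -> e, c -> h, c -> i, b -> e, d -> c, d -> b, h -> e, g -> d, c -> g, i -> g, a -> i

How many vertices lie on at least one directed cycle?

A vertex is on a directed cycle iff it belongs to a strongly connected component of size ≥ 2 (or has a self-loop).
The vertices on cycles are {a, b, c, d, f, g, i} — 7 in total.

7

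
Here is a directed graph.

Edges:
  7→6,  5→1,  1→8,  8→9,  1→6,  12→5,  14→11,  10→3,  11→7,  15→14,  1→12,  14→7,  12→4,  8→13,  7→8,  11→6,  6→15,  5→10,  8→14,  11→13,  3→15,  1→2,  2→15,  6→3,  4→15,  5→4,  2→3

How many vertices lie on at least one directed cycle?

A vertex is on a directed cycle iff it belongs to a strongly connected component of size ≥ 2 (or has a self-loop).
The vertices on cycles are {1, 3, 5, 6, 7, 8, 11, 12, 14, 15} — 10 in total.

10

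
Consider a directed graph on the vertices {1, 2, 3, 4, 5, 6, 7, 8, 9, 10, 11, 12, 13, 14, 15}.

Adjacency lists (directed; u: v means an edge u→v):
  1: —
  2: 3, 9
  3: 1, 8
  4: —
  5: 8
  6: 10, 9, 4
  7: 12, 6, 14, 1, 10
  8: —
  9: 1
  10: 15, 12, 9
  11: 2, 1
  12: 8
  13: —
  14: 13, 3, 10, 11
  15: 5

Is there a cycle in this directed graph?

No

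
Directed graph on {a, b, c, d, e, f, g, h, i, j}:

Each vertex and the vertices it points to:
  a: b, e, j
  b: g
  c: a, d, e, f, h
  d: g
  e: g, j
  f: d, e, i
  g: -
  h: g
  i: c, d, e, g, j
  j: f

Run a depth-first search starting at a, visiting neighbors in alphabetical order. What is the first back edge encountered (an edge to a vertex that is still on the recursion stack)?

f→e

DFS from a (visiting neighbors in alphabetical order); mark gray on enter, black on exit:
a gray
  b gray
    g gray
    g black
  b black
  e gray
    e→g: g black — skip
    j gray
      f gray
        d gray
          d→g: g black — skip
        d black
        f→e: e is gray → back edge
First back edge: f → e.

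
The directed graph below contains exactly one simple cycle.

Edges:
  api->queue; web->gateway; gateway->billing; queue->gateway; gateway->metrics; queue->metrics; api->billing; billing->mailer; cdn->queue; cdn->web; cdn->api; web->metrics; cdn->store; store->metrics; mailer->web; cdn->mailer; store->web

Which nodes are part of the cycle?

web, mailer, billing, gateway

DFS with gray/black marking from gateway:
gateway gray
  metrics gray
  metrics black
  billing gray
    mailer gray
      web gray
        web→gateway: gateway is gray → back edge
Back edge closes the cycle gateway → billing → mailer → web → gateway; its vertices are {web, mailer, billing, gateway}.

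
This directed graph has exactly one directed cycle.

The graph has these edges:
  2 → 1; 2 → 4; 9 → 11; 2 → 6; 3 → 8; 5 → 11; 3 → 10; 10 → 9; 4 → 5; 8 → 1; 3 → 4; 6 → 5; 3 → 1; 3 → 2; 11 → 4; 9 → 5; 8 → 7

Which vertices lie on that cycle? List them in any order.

4, 5, 11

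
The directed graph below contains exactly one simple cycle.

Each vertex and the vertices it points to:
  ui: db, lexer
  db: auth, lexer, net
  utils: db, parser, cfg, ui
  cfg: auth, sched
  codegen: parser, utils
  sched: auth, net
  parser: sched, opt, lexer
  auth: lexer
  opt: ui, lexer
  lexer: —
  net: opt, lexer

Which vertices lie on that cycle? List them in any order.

DFS with gray/black marking from opt:
opt gray
  ui gray
    db gray
      auth gray
        lexer gray
        lexer black
      auth black
      db→lexer: lexer black — skip
      net gray
        net→opt: opt is gray → back edge
Back edge closes the cycle opt → ui → db → net → opt; its vertices are {db, ui, net, opt}.

db, ui, net, opt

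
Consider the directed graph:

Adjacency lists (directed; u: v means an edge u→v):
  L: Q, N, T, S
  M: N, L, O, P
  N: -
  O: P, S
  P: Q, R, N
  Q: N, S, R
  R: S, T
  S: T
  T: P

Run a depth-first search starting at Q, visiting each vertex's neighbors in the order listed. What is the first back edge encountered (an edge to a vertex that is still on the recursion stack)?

DFS from Q (visiting each vertex's neighbors in the order listed); mark gray on enter, black on exit:
Q gray
  N gray
  N black
  S gray
    T gray
      P gray
        P→Q: Q is gray → back edge
First back edge: P → Q.

P->Q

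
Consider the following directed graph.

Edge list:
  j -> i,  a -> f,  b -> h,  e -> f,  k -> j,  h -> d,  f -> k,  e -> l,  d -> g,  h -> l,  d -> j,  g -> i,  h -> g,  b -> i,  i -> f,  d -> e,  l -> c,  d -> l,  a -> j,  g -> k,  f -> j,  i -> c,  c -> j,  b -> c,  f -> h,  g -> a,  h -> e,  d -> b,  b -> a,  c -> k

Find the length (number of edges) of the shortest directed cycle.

3

For each vertex v, BFS finds the shortest path from v back to v.
The shortest such closed walk is d → b → h → d, length 3.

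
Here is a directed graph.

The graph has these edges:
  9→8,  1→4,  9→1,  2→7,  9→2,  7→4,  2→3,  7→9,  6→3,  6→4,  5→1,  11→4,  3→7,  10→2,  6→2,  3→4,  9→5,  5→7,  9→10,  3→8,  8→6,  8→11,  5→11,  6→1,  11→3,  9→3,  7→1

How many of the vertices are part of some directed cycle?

9

A vertex is on a directed cycle iff it belongs to a strongly connected component of size ≥ 2 (or has a self-loop).
The vertices on cycles are {2, 3, 5, 6, 7, 8, 9, 10, 11} — 9 in total.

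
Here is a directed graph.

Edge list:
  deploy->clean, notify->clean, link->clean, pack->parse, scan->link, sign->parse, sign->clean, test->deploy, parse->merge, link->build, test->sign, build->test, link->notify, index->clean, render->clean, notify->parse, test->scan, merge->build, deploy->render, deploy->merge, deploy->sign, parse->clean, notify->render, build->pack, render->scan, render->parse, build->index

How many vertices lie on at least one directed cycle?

A vertex is on a directed cycle iff it belongs to a strongly connected component of size ≥ 2 (or has a self-loop).
The vertices on cycles are {link, pack, scan, sign, test, build, merge, parse, deploy, notify, render} — 11 in total.

11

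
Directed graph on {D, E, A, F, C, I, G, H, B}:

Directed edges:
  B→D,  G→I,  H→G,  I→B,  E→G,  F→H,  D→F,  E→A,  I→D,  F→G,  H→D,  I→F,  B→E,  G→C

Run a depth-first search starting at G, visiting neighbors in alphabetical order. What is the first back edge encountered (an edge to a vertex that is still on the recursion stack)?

DFS from G (visiting neighbors in alphabetical order); mark gray on enter, black on exit:
G gray
  C gray
  C black
  I gray
    B gray
      D gray
        F gray
          F→G: G is gray → back edge
First back edge: F → G.

F→G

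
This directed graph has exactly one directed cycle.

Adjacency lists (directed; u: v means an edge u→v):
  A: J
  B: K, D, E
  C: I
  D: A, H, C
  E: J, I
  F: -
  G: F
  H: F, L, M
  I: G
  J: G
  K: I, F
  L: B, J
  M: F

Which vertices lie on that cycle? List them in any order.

DFS with gray/black marking from B:
B gray
  K gray
    I gray
      G gray
        F gray
        F black
      G black
    I black
    K→F: F black — skip
  K black
  D gray
    A gray
      J gray
        J→G: G black — skip
      J black
    A black
    H gray
      H→F: F black — skip
      L gray
        L→B: B is gray → back edge
Back edge closes the cycle B → D → H → L → B; its vertices are {B, D, H, L}.

B, D, H, L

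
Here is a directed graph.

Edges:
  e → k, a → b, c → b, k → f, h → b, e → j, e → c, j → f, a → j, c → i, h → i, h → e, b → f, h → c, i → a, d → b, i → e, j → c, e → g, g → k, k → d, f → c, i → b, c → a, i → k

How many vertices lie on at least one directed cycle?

A vertex is on a directed cycle iff it belongs to a strongly connected component of size ≥ 2 (or has a self-loop).
The vertices on cycles are {a, b, c, d, e, f, g, i, j, k} — 10 in total.

10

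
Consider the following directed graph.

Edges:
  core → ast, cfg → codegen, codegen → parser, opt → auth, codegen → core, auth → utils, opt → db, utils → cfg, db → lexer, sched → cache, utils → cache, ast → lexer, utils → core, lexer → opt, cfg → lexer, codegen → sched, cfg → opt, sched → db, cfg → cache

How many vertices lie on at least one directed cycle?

10

A vertex is on a directed cycle iff it belongs to a strongly connected component of size ≥ 2 (or has a self-loop).
The vertices on cycles are {db, ast, cfg, opt, auth, core, lexer, sched, utils, codegen} — 10 in total.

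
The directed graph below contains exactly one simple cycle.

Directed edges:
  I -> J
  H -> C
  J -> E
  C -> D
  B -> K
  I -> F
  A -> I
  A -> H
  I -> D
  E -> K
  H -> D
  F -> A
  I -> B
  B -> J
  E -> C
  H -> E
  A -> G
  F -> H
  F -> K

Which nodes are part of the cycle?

DFS with gray/black marking from F:
F gray
  K gray
  K black
  H gray
    C gray
      D gray
      D black
    C black
    H→D: D black — skip
    E gray
      E→K: K black — skip
      E→C: C black — skip
    E black
  H black
  A gray
    A→H: H black — skip
    G gray
    G black
    I gray
      J gray
        J→E: E black — skip
      J black
      B gray
        B→J: J black — skip
        B→K: K black — skip
      B black
      I→F: F is gray → back edge
Back edge closes the cycle F → A → I → F; its vertices are {A, F, I}.

A, F, I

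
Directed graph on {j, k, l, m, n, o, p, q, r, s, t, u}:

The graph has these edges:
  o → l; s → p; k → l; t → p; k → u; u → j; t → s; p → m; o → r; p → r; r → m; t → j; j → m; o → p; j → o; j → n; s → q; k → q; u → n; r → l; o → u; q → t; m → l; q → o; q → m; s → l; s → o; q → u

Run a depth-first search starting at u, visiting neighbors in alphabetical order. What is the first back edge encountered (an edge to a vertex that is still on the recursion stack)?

o->u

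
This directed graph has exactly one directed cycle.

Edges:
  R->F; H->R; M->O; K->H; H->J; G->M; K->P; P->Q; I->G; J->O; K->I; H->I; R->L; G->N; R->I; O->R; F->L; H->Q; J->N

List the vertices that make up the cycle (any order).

G, I, M, O, R

DFS with gray/black marking from R:
R gray
  I gray
    G gray
      N gray
      N black
      M gray
        O gray
          O→R: R is gray → back edge
Back edge closes the cycle R → I → G → M → O → R; its vertices are {G, I, M, O, R}.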